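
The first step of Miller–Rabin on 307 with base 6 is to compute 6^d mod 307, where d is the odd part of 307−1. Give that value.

1

307 − 1 = 306 = 2^1 · 153, so d = 153.
6^1 ≡ 6 (mod 307)
6^2 ≡ 6^2 = 36 ≡ 36 (mod 307)
6^4 ≡ 36^2 = 1296 ≡ 68 (mod 307)
6^8 ≡ 68^2 = 4624 ≡ 19 (mod 307)
6^16 ≡ 19^2 = 361 ≡ 54 (mod 307)
6^32 ≡ 54^2 = 2916 ≡ 153 (mod 307)
6^64 ≡ 153^2 = 23409 ≡ 77 (mod 307)
6^128 ≡ 77^2 = 5929 ≡ 96 (mod 307)
153 = 128 + 16 + 8 + 1 in binary powers of 2.
So 6^153 ≡ 96 · 54 · 19 · 6 ≡ 1 (mod 307).
Since 6^d ≡ 1 (mod 307), base 6 does not prove 307 composite.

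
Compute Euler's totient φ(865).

688

Factor: 865 = 5 · 173.
φ(865) = (5−1) · (173−1) = 4 · 172 = 688.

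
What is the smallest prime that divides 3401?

3401 is odd.
Digit sum 8, not divisible by 3.
Ends in 1: not divisible by 5.
7: 3401 = 7·485 + 6
11: 3401 = 11·309 + 2
13: 3401 = 13·261 + 8
17: 3401 = 17·200 + 1
19: 3401 = 19·179

19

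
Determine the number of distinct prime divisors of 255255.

6

255255 = 3 · 85085
85085 = 5 · 17017
17017 = 7 · 2431
2431 = 11 · 221
221 = 13 · 17
255255 = 3 · 5 · 7 · 11 · 13 · 17, which has 6 distinct prime factors.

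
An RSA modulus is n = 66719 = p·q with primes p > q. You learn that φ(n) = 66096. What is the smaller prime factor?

φ(n) = (p−1)(q−1) = n − (p+q) + 1, so p + q = 66719 − 66096 + 1 = 624.
p and q are the roots of t² − 624t + 66719 = 0.
Discriminant: 624² − 4·66719 = 389376 − 266876 = 122500; √122500 = 350.
q = (624 − 350)/2 = 137, p = (624 + 350)/2 = 487.
Check: 137 · 487 = 66719.

137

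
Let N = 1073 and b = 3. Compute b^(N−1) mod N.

848

3^1 ≡ 3 (mod 1073)
3^2 ≡ 3^2 = 9 ≡ 9 (mod 1073)
3^4 ≡ 9^2 = 81 ≡ 81 (mod 1073)
3^8 ≡ 81^2 = 6561 ≡ 123 (mod 1073)
3^16 ≡ 123^2 = 15129 ≡ 107 (mod 1073)
3^32 ≡ 107^2 = 11449 ≡ 719 (mod 1073)
3^64 ≡ 719^2 = 516961 ≡ 848 (mod 1073)
3^128 ≡ 848^2 = 719104 ≡ 194 (mod 1073)
3^256 ≡ 194^2 = 37636 ≡ 81 (mod 1073)
3^512 ≡ 81^2 = 6561 ≡ 123 (mod 1073)
3^1024 ≡ 123^2 = 15129 ≡ 107 (mod 1073)
1072 = 1024 + 32 + 16 in binary powers of 2.
So 3^1072 ≡ 107 · 719 · 107 ≡ 848 (mod 1073).
Since 848 ≠ 1, base 3 is a Fermat witness: 1073 is composite.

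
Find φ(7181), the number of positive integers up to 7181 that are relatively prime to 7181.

6972

Factor: 7181 = 43 · 167.
φ(7181) = (43−1) · (167−1) = 42 · 166 = 6972.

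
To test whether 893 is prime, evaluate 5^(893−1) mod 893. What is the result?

5^1 ≡ 5 (mod 893)
5^2 ≡ 5^2 = 25 ≡ 25 (mod 893)
5^4 ≡ 25^2 = 625 ≡ 625 (mod 893)
5^8 ≡ 625^2 = 390625 ≡ 384 (mod 893)
5^16 ≡ 384^2 = 147456 ≡ 111 (mod 893)
5^32 ≡ 111^2 = 12321 ≡ 712 (mod 893)
5^64 ≡ 712^2 = 506944 ≡ 613 (mod 893)
5^128 ≡ 613^2 = 375769 ≡ 709 (mod 893)
5^256 ≡ 709^2 = 502681 ≡ 815 (mod 893)
5^512 ≡ 815^2 = 664225 ≡ 726 (mod 893)
892 = 512 + 256 + 64 + 32 + 16 + 8 + 4 in binary powers of 2.
So 5^892 ≡ 726 · 815 · 613 · 712 · 111 · 384 · 625 ≡ 613 (mod 893).
Since 613 ≠ 1, base 5 is a Fermat witness: 893 is composite.

613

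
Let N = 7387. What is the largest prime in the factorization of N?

7387 = 83 · 89
89 is prime.
So 7387 = 83 · 89; the largest prime factor is 89.

89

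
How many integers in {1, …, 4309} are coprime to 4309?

Factor: 4309 = 31 · 139.
φ(4309) = (31−1) · (139−1) = 30 · 138 = 4140.

4140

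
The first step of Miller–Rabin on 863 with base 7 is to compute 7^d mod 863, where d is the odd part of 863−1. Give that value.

863 − 1 = 862 = 2^1 · 431, so d = 431.
7^1 ≡ 7 (mod 863)
7^2 ≡ 7^2 = 49 ≡ 49 (mod 863)
7^4 ≡ 49^2 = 2401 ≡ 675 (mod 863)
7^8 ≡ 675^2 = 455625 ≡ 824 (mod 863)
7^16 ≡ 824^2 = 678976 ≡ 658 (mod 863)
7^32 ≡ 658^2 = 432964 ≡ 601 (mod 863)
7^64 ≡ 601^2 = 361201 ≡ 467 (mod 863)
7^128 ≡ 467^2 = 218089 ≡ 613 (mod 863)
7^256 ≡ 613^2 = 375769 ≡ 364 (mod 863)
431 = 256 + 128 + 32 + 8 + 4 + 2 + 1 in binary powers of 2.
So 7^431 ≡ 364 · 613 · 601 · 824 · 675 · 49 · 7 ≡ 862 (mod 863).
Since 7^d ≡ 862 (mod 863), base 7 does not prove 863 composite.

862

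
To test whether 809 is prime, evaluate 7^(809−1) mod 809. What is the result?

7^1 ≡ 7 (mod 809)
7^2 ≡ 7^2 = 49 ≡ 49 (mod 809)
7^4 ≡ 49^2 = 2401 ≡ 783 (mod 809)
7^8 ≡ 783^2 = 613089 ≡ 676 (mod 809)
7^16 ≡ 676^2 = 456976 ≡ 700 (mod 809)
7^32 ≡ 700^2 = 490000 ≡ 555 (mod 809)
7^64 ≡ 555^2 = 308025 ≡ 605 (mod 809)
7^128 ≡ 605^2 = 366025 ≡ 357 (mod 809)
7^256 ≡ 357^2 = 127449 ≡ 436 (mod 809)
7^512 ≡ 436^2 = 190096 ≡ 790 (mod 809)
808 = 512 + 256 + 32 + 8 in binary powers of 2.
So 7^808 ≡ 790 · 436 · 555 · 676 ≡ 1 (mod 809).
Since the result is 1, base 7 gives no evidence that 809 is composite.

1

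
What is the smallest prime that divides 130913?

130913 is odd.
Digit sum 17, not divisible by 3.
Ends in 3: not divisible by 5.
7: 130913 = 7·18701 + 6
11: 130913 = 11·11901 + 2
13: 130913 = 13·10070 + 3
17: 130913 = 17·7700 + 13
19: 130913 = 19·6890 + 3
23: 130913 = 23·5691 + 20
29: 130913 = 29·4514 + 7
31: 130913 = 31·4223

31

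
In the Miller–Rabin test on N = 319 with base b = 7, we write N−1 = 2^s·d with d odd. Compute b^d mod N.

74

319 − 1 = 318 = 2^1 · 159, so d = 159.
7^1 ≡ 7 (mod 319)
7^2 ≡ 7^2 = 49 ≡ 49 (mod 319)
7^4 ≡ 49^2 = 2401 ≡ 168 (mod 319)
7^8 ≡ 168^2 = 28224 ≡ 152 (mod 319)
7^16 ≡ 152^2 = 23104 ≡ 136 (mod 319)
7^32 ≡ 136^2 = 18496 ≡ 313 (mod 319)
7^64 ≡ 313^2 = 97969 ≡ 36 (mod 319)
7^128 ≡ 36^2 = 1296 ≡ 20 (mod 319)
159 = 128 + 16 + 8 + 4 + 2 + 1 in binary powers of 2.
So 7^159 ≡ 20 · 136 · 152 · 168 · 49 · 7 ≡ 74 (mod 319).
Squaring chain: 74; never reaches −1, so base 7 is a Miller–Rabin witness that 319 is composite.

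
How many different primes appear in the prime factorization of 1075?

1075 = 5^2 · 43
1075 = 5^2 · 43, which has 2 distinct prime factors.

2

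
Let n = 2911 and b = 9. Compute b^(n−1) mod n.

2746

9^1 ≡ 9 (mod 2911)
9^2 ≡ 9^2 = 81 ≡ 81 (mod 2911)
9^4 ≡ 81^2 = 6561 ≡ 739 (mod 2911)
9^8 ≡ 739^2 = 546121 ≡ 1764 (mod 2911)
9^16 ≡ 1764^2 = 3111696 ≡ 2748 (mod 2911)
9^32 ≡ 2748^2 = 7551504 ≡ 370 (mod 2911)
9^64 ≡ 370^2 = 136900 ≡ 83 (mod 2911)
9^128 ≡ 83^2 = 6889 ≡ 1067 (mod 2911)
9^256 ≡ 1067^2 = 1138489 ≡ 288 (mod 2911)
9^512 ≡ 288^2 = 82944 ≡ 1436 (mod 2911)
9^1024 ≡ 1436^2 = 2062096 ≡ 1108 (mod 2911)
9^2048 ≡ 1108^2 = 1227664 ≡ 2133 (mod 2911)
2910 = 2048 + 512 + 256 + 64 + 16 + 8 + 4 + 2 in binary powers of 2.
So 9^2910 ≡ 2133 · 1436 · 288 · 83 · 2748 · 1764 · 739 · 81 ≡ 2746 (mod 2911).
Since 2746 ≠ 1, base 9 is a Fermat witness: 2911 is composite.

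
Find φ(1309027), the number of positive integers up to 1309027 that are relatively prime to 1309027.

1270920

Factor: 1309027 = 71 · 103 · 179.
φ(1309027) = (71−1) · (103−1) · (179−1) = 70 · 102 · 178 = 1270920.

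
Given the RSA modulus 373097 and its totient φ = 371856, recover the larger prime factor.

φ(n) = (p−1)(q−1) = n − (p+q) + 1, so p + q = 373097 − 371856 + 1 = 1242.
p and q are the roots of t² − 1242t + 373097 = 0.
Discriminant: 1242² − 4·373097 = 1542564 − 1492388 = 50176; √50176 = 224.
q = (1242 − 224)/2 = 509, p = (1242 + 224)/2 = 733.
Check: 509 · 733 = 373097.

733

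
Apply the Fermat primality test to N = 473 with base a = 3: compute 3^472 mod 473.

53

3^1 ≡ 3 (mod 473)
3^2 ≡ 3^2 = 9 ≡ 9 (mod 473)
3^4 ≡ 9^2 = 81 ≡ 81 (mod 473)
3^8 ≡ 81^2 = 6561 ≡ 412 (mod 473)
3^16 ≡ 412^2 = 169744 ≡ 410 (mod 473)
3^32 ≡ 410^2 = 168100 ≡ 185 (mod 473)
3^64 ≡ 185^2 = 34225 ≡ 169 (mod 473)
3^128 ≡ 169^2 = 28561 ≡ 181 (mod 473)
3^256 ≡ 181^2 = 32761 ≡ 124 (mod 473)
472 = 256 + 128 + 64 + 16 + 8 in binary powers of 2.
So 3^472 ≡ 124 · 181 · 169 · 410 · 412 ≡ 53 (mod 473).
Since 53 ≠ 1, base 3 is a Fermat witness: 473 is composite.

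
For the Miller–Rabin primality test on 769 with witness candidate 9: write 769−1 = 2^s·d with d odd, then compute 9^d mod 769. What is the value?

729

769 − 1 = 768 = 2^8 · 3, so d = 3.
9^1 ≡ 9 (mod 769)
9^2 ≡ 9^2 = 81 ≡ 81 (mod 769)
3 = 2 + 1 in binary powers of 2.
So 9^3 ≡ 81 · 9 ≡ 729 (mod 769).
Squaring chain: 729 → 62 → 768 → 1 → 1 → 1 → 1 → 1; reaches −1, so base 9 does not prove 769 composite.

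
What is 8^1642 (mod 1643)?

250

8^1 ≡ 8 (mod 1643)
8^2 ≡ 8^2 = 64 ≡ 64 (mod 1643)
8^4 ≡ 64^2 = 4096 ≡ 810 (mod 1643)
8^8 ≡ 810^2 = 656100 ≡ 543 (mod 1643)
8^16 ≡ 543^2 = 294849 ≡ 752 (mod 1643)
8^32 ≡ 752^2 = 565504 ≡ 312 (mod 1643)
8^64 ≡ 312^2 = 97344 ≡ 407 (mod 1643)
8^128 ≡ 407^2 = 165649 ≡ 1349 (mod 1643)
8^256 ≡ 1349^2 = 1819801 ≡ 1000 (mod 1643)
8^512 ≡ 1000^2 = 1000000 ≡ 1056 (mod 1643)
8^1024 ≡ 1056^2 = 1115136 ≡ 1182 (mod 1643)
1642 = 1024 + 512 + 64 + 32 + 8 + 2 in binary powers of 2.
So 8^1642 ≡ 1182 · 1056 · 407 · 312 · 543 · 64 ≡ 250 (mod 1643).
Since 250 ≠ 1, base 8 is a Fermat witness: 1643 is composite.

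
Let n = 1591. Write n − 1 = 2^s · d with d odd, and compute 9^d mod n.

322

1591 − 1 = 1590 = 2^1 · 795, so d = 795.
9^1 ≡ 9 (mod 1591)
9^2 ≡ 9^2 = 81 ≡ 81 (mod 1591)
9^4 ≡ 81^2 = 6561 ≡ 197 (mod 1591)
9^8 ≡ 197^2 = 38809 ≡ 625 (mod 1591)
9^16 ≡ 625^2 = 390625 ≡ 830 (mod 1591)
9^32 ≡ 830^2 = 688900 ≡ 1588 (mod 1591)
9^64 ≡ 1588^2 = 2521744 ≡ 9 (mod 1591)
9^128 ≡ 9^2 = 81 ≡ 81 (mod 1591)
9^256 ≡ 81^2 = 6561 ≡ 197 (mod 1591)
9^512 ≡ 197^2 = 38809 ≡ 625 (mod 1591)
795 = 512 + 256 + 16 + 8 + 2 + 1 in binary powers of 2.
So 9^795 ≡ 625 · 197 · 830 · 625 · 81 · 9 ≡ 322 (mod 1591).
Squaring chain: 322; never reaches −1, so base 9 is a Miller–Rabin witness that 1591 is composite.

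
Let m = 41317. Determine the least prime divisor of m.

41317 is odd.
Digit sum 16, not divisible by 3.
Ends in 7: not divisible by 5.
7: 41317 = 7·5902 + 3
11: 41317 = 11·3756 + 1
13: 41317 = 13·3178 + 3
17: 41317 = 17·2430 + 7
19: 41317 = 19·2174 + 11
23: 41317 = 23·1796 + 9
29: 41317 = 29·1424 + 21
31: 41317 = 31·1332 + 25
37: 41317 = 37·1116 + 25
41: 41317 = 41·1007 + 30
43: 41317 = 43·960 + 37
47: 41317 = 47·879 + 4
53: 41317 = 53·779 + 30
59: 41317 = 59·700 + 17
61: 41317 = 61·677 + 20
67: 41317 = 67·616 + 45
71: 41317 = 71·581 + 66
73: 41317 = 73·565 + 72
79: 41317 = 79·523

79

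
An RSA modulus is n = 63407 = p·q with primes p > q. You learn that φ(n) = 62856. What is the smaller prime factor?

163

φ(n) = (p−1)(q−1) = n − (p+q) + 1, so p + q = 63407 − 62856 + 1 = 552.
p and q are the roots of t² − 552t + 63407 = 0.
Discriminant: 552² − 4·63407 = 304704 − 253628 = 51076; √51076 = 226.
q = (552 − 226)/2 = 163, p = (552 + 226)/2 = 389.
Check: 163 · 389 = 63407.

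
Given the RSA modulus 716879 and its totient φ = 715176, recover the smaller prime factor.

757

φ(n) = (p−1)(q−1) = n − (p+q) + 1, so p + q = 716879 − 715176 + 1 = 1704.
p and q are the roots of t² − 1704t + 716879 = 0.
Discriminant: 1704² − 4·716879 = 2903616 − 2867516 = 36100; √36100 = 190.
q = (1704 − 190)/2 = 757, p = (1704 + 190)/2 = 947.
Check: 757 · 947 = 716879.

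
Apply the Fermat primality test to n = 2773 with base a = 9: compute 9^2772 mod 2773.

1836

9^1 ≡ 9 (mod 2773)
9^2 ≡ 9^2 = 81 ≡ 81 (mod 2773)
9^4 ≡ 81^2 = 6561 ≡ 1015 (mod 2773)
9^8 ≡ 1015^2 = 1030225 ≡ 1442 (mod 2773)
9^16 ≡ 1442^2 = 2079364 ≡ 2387 (mod 2773)
9^32 ≡ 2387^2 = 5697769 ≡ 2027 (mod 2773)
9^64 ≡ 2027^2 = 4108729 ≡ 1916 (mod 2773)
9^128 ≡ 1916^2 = 3671056 ≡ 2377 (mod 2773)
9^256 ≡ 2377^2 = 5650129 ≡ 1528 (mod 2773)
9^512 ≡ 1528^2 = 2334784 ≡ 2691 (mod 2773)
9^1024 ≡ 2691^2 = 7241481 ≡ 1178 (mod 2773)
9^2048 ≡ 1178^2 = 1387684 ≡ 1184 (mod 2773)
2772 = 2048 + 512 + 128 + 64 + 16 + 4 in binary powers of 2.
So 9^2772 ≡ 1184 · 2691 · 2377 · 1916 · 2387 · 1015 ≡ 1836 (mod 2773).
Since 1836 ≠ 1, base 9 is a Fermat witness: 2773 is composite.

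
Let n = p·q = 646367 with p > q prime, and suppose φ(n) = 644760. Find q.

φ(n) = (p−1)(q−1) = n − (p+q) + 1, so p + q = 646367 − 644760 + 1 = 1608.
p and q are the roots of t² − 1608t + 646367 = 0.
Discriminant: 1608² − 4·646367 = 2585664 − 2585468 = 196; √196 = 14.
q = (1608 − 14)/2 = 797, p = (1608 + 14)/2 = 811.
Check: 797 · 811 = 646367.

797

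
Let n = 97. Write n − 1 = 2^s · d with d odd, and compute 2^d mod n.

8

97 − 1 = 96 = 2^5 · 3, so d = 3.
2^1 ≡ 2 (mod 97)
2^2 ≡ 2^2 = 4 ≡ 4 (mod 97)
3 = 2 + 1 in binary powers of 2.
So 2^3 ≡ 4 · 2 ≡ 8 (mod 97).
Squaring chain: 8 → 64 → 22 → 96 → 1; reaches −1, so base 2 does not prove 97 composite.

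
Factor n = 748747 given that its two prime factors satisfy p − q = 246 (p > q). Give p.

997

Since p = q + 246, we have 748747 = q(q + 246), so q² + 246q − 748747 = 0.
Discriminant: 246² + 4·748747 = 60516 + 2994988 = 3055504; √3055504 = 1748.
q = (−246 + 1748)/2 = 751, and p = q + 246 = 997.
Check: 751 · 997 = 748747.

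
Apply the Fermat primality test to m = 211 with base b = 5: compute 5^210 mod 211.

5^1 ≡ 5 (mod 211)
5^2 ≡ 5^2 = 25 ≡ 25 (mod 211)
5^4 ≡ 25^2 = 625 ≡ 203 (mod 211)
5^8 ≡ 203^2 = 41209 ≡ 64 (mod 211)
5^16 ≡ 64^2 = 4096 ≡ 87 (mod 211)
5^32 ≡ 87^2 = 7569 ≡ 184 (mod 211)
5^64 ≡ 184^2 = 33856 ≡ 96 (mod 211)
5^128 ≡ 96^2 = 9216 ≡ 143 (mod 211)
210 = 128 + 64 + 16 + 2 in binary powers of 2.
So 5^210 ≡ 143 · 96 · 87 · 25 ≡ 1 (mod 211).
Since the result is 1, base 5 gives no evidence that 211 is composite.

1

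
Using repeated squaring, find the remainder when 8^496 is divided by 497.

8^1 ≡ 8 (mod 497)
8^2 ≡ 8^2 = 64 ≡ 64 (mod 497)
8^4 ≡ 64^2 = 4096 ≡ 120 (mod 497)
8^8 ≡ 120^2 = 14400 ≡ 484 (mod 497)
8^16 ≡ 484^2 = 234256 ≡ 169 (mod 497)
8^32 ≡ 169^2 = 28561 ≡ 232 (mod 497)
8^64 ≡ 232^2 = 53824 ≡ 148 (mod 497)
8^128 ≡ 148^2 = 21904 ≡ 36 (mod 497)
8^256 ≡ 36^2 = 1296 ≡ 302 (mod 497)
496 = 256 + 128 + 64 + 32 + 16 in binary powers of 2.
So 8^496 ≡ 302 · 36 · 148 · 232 · 169 ≡ 225 (mod 497).
Since 225 ≠ 1, base 8 is a Fermat witness: 497 is composite.

225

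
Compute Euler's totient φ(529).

506

Factor: 529 = 23^2.
φ(529) = 23^1·(23−1) = 506.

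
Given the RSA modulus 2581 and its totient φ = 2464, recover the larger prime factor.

89

φ(n) = (p−1)(q−1) = n − (p+q) + 1, so p + q = 2581 − 2464 + 1 = 118.
p and q are the roots of t² − 118t + 2581 = 0.
Discriminant: 118² − 4·2581 = 13924 − 10324 = 3600; √3600 = 60.
q = (118 − 60)/2 = 29, p = (118 + 60)/2 = 89.
Check: 29 · 89 = 2581.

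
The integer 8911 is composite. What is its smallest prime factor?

8911 is odd.
Digit sum 19, not divisible by 3.
Ends in 1: not divisible by 5.
7: 8911 = 7·1273

7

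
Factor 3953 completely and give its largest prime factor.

3953 = 59 · 67
67 is prime.
So 3953 = 59 · 67; the largest prime factor is 67.

67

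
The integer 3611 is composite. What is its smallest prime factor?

3611 is odd.
Digit sum 11, not divisible by 3.
Ends in 1: not divisible by 5.
7: 3611 = 7·515 + 6
11: 3611 = 11·328 + 3
13: 3611 = 13·277 + 10
17: 3611 = 17·212 + 7
19: 3611 = 19·190 + 1
23: 3611 = 23·157

23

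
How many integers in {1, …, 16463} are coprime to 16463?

16200

Factor: 16463 = 101 · 163.
φ(16463) = (101−1) · (163−1) = 100 · 162 = 16200.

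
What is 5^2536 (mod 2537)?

5^1 ≡ 5 (mod 2537)
5^2 ≡ 5^2 = 25 ≡ 25 (mod 2537)
5^4 ≡ 25^2 = 625 ≡ 625 (mod 2537)
5^8 ≡ 625^2 = 390625 ≡ 2464 (mod 2537)
5^16 ≡ 2464^2 = 6071296 ≡ 255 (mod 2537)
5^32 ≡ 255^2 = 65025 ≡ 1600 (mod 2537)
5^64 ≡ 1600^2 = 2560000 ≡ 167 (mod 2537)
5^128 ≡ 167^2 = 27889 ≡ 2519 (mod 2537)
5^256 ≡ 2519^2 = 6345361 ≡ 324 (mod 2537)
5^512 ≡ 324^2 = 104976 ≡ 959 (mod 2537)
5^1024 ≡ 959^2 = 919681 ≡ 1287 (mod 2537)
5^2048 ≡ 1287^2 = 1656369 ≡ 2245 (mod 2537)
2536 = 2048 + 256 + 128 + 64 + 32 + 8 in binary powers of 2.
So 5^2536 ≡ 2245 · 324 · 2519 · 167 · 1600 · 2464 ≡ 1975 (mod 2537).
Since 1975 ≠ 1, base 5 is a Fermat witness: 2537 is composite.

1975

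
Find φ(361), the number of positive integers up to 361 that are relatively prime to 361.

Factor: 361 = 19^2.
φ(361) = 19^1·(19−1) = 342.

342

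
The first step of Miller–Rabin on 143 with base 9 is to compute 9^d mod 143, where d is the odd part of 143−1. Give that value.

42

143 − 1 = 142 = 2^1 · 71, so d = 71.
9^1 ≡ 9 (mod 143)
9^2 ≡ 9^2 = 81 ≡ 81 (mod 143)
9^4 ≡ 81^2 = 6561 ≡ 126 (mod 143)
9^8 ≡ 126^2 = 15876 ≡ 3 (mod 143)
9^16 ≡ 3^2 = 9 ≡ 9 (mod 143)
9^32 ≡ 9^2 = 81 ≡ 81 (mod 143)
9^64 ≡ 81^2 = 6561 ≡ 126 (mod 143)
71 = 64 + 4 + 2 + 1 in binary powers of 2.
So 9^71 ≡ 126 · 126 · 81 · 9 ≡ 42 (mod 143).
Squaring chain: 42; never reaches −1, so base 9 is a Miller–Rabin witness that 143 is composite.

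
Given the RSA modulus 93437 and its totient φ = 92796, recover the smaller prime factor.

φ(n) = (p−1)(q−1) = n − (p+q) + 1, so p + q = 93437 − 92796 + 1 = 642.
p and q are the roots of t² − 642t + 93437 = 0.
Discriminant: 642² − 4·93437 = 412164 − 373748 = 38416; √38416 = 196.
q = (642 − 196)/2 = 223, p = (642 + 196)/2 = 419.
Check: 223 · 419 = 93437.

223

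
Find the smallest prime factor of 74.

2

74 is even: 2 divides it.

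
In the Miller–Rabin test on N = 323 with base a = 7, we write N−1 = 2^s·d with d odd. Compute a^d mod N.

296

323 − 1 = 322 = 2^1 · 161, so d = 161.
7^1 ≡ 7 (mod 323)
7^2 ≡ 7^2 = 49 ≡ 49 (mod 323)
7^4 ≡ 49^2 = 2401 ≡ 140 (mod 323)
7^8 ≡ 140^2 = 19600 ≡ 220 (mod 323)
7^16 ≡ 220^2 = 48400 ≡ 273 (mod 323)
7^32 ≡ 273^2 = 74529 ≡ 239 (mod 323)
7^64 ≡ 239^2 = 57121 ≡ 273 (mod 323)
7^128 ≡ 273^2 = 74529 ≡ 239 (mod 323)
161 = 128 + 32 + 1 in binary powers of 2.
So 7^161 ≡ 239 · 239 · 7 ≡ 296 (mod 323).
Squaring chain: 296; never reaches −1, so base 7 is a Miller–Rabin witness that 323 is composite.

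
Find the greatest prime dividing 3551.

3551 = 53 · 67
67 is prime.
So 3551 = 53 · 67; the largest prime factor is 67.

67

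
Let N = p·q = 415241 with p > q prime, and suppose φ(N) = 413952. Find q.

φ(n) = (p−1)(q−1) = n − (p+q) + 1, so p + q = 415241 − 413952 + 1 = 1290.
p and q are the roots of t² − 1290t + 415241 = 0.
Discriminant: 1290² − 4·415241 = 1664100 − 1660964 = 3136; √3136 = 56.
q = (1290 − 56)/2 = 617, p = (1290 + 56)/2 = 673.
Check: 617 · 673 = 415241.

617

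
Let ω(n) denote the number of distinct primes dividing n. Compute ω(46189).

46189 = 11 · 4199
4199 = 13 · 323
323 = 17 · 19
46189 = 11 · 13 · 17 · 19, which has 4 distinct prime factors.

4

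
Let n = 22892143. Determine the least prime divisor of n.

73

22892143 is odd.
Digit sum 31, not divisible by 3.
Ends in 3: not divisible by 5.
7: 22892143 = 7·3270306 + 1
11: 22892143 = 11·2081103 + 10
13: 22892143 = 13·1760934 + 1
17: 22892143 = 17·1346596 + 11
19: 22892143 = 19·1204849 + 12
23: 22892143 = 23·995310 + 13
29: 22892143 = 29·789384 + 7
31: 22892143 = 31·738456 + 7
37: 22892143 = 37·618706 + 21
41: 22892143 = 41·558344 + 39
43: 22892143 = 43·532375 + 18
47: 22892143 = 47·487066 + 41
53: 22892143 = 53·431927 + 12
59: 22892143 = 59·388002 + 25
61: 22892143 = 61·375281 + 2
67: 22892143 = 67·341673 + 52
71: 22892143 = 71·322424 + 39
73: 22892143 = 73·313591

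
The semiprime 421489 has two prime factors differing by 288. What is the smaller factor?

521

Since p = q + 288, we have 421489 = q(q + 288), so q² + 288q − 421489 = 0.
Discriminant: 288² + 4·421489 = 82944 + 1685956 = 1768900; √1768900 = 1330.
q = (−288 + 1330)/2 = 521, and p = q + 288 = 809.
Check: 521 · 809 = 421489.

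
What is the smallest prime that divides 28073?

28073 is odd.
Digit sum 20, not divisible by 3.
Ends in 3: not divisible by 5.
7: 28073 = 7·4010 + 3
11: 28073 = 11·2552 + 1
13: 28073 = 13·2159 + 6
17: 28073 = 17·1651 + 6
19: 28073 = 19·1477 + 10
23: 28073 = 23·1220 + 13
29: 28073 = 29·968 + 1
31: 28073 = 31·905 + 18
37: 28073 = 37·758 + 27
41: 28073 = 41·684 + 29
43: 28073 = 43·652 + 37
47: 28073 = 47·597 + 14
53: 28073 = 53·529 + 36
59: 28073 = 59·475 + 48
61: 28073 = 61·460 + 13
67: 28073 = 67·419

67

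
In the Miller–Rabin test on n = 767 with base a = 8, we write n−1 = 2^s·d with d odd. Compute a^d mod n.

642

767 − 1 = 766 = 2^1 · 383, so d = 383.
8^1 ≡ 8 (mod 767)
8^2 ≡ 8^2 = 64 ≡ 64 (mod 767)
8^4 ≡ 64^2 = 4096 ≡ 261 (mod 767)
8^8 ≡ 261^2 = 68121 ≡ 625 (mod 767)
8^16 ≡ 625^2 = 390625 ≡ 222 (mod 767)
8^32 ≡ 222^2 = 49284 ≡ 196 (mod 767)
8^64 ≡ 196^2 = 38416 ≡ 66 (mod 767)
8^128 ≡ 66^2 = 4356 ≡ 521 (mod 767)
8^256 ≡ 521^2 = 271441 ≡ 690 (mod 767)
383 = 256 + 64 + 32 + 16 + 8 + 4 + 2 + 1 in binary powers of 2.
So 8^383 ≡ 690 · 66 · 196 · 222 · 625 · 261 · 64 · 8 ≡ 642 (mod 767).
Squaring chain: 642; never reaches −1, so base 8 is a Miller–Rabin witness that 767 is composite.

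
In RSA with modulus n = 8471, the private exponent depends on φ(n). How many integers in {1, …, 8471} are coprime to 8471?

8232

Factor: 8471 = 43 · 197.
φ(8471) = (43−1) · (197−1) = 42 · 196 = 8232.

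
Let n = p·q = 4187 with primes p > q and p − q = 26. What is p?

Since p = q + 26, we have 4187 = q(q + 26), so q² + 26q − 4187 = 0.
Discriminant: 26² + 4·4187 = 676 + 16748 = 17424; √17424 = 132.
q = (−26 + 132)/2 = 53, and p = q + 26 = 79.
Check: 53 · 79 = 4187.

79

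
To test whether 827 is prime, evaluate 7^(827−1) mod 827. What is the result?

7^1 ≡ 7 (mod 827)
7^2 ≡ 7^2 = 49 ≡ 49 (mod 827)
7^4 ≡ 49^2 = 2401 ≡ 747 (mod 827)
7^8 ≡ 747^2 = 558009 ≡ 611 (mod 827)
7^16 ≡ 611^2 = 373321 ≡ 344 (mod 827)
7^32 ≡ 344^2 = 118336 ≡ 75 (mod 827)
7^64 ≡ 75^2 = 5625 ≡ 663 (mod 827)
7^128 ≡ 663^2 = 439569 ≡ 432 (mod 827)
7^256 ≡ 432^2 = 186624 ≡ 549 (mod 827)
7^512 ≡ 549^2 = 301401 ≡ 373 (mod 827)
826 = 512 + 256 + 32 + 16 + 8 + 2 in binary powers of 2.
So 7^826 ≡ 373 · 549 · 75 · 344 · 611 · 49 ≡ 1 (mod 827).
Since the result is 1, base 7 gives no evidence that 827 is composite.

1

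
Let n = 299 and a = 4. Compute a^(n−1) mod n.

165

4^1 ≡ 4 (mod 299)
4^2 ≡ 4^2 = 16 ≡ 16 (mod 299)
4^4 ≡ 16^2 = 256 ≡ 256 (mod 299)
4^8 ≡ 256^2 = 65536 ≡ 55 (mod 299)
4^16 ≡ 55^2 = 3025 ≡ 35 (mod 299)
4^32 ≡ 35^2 = 1225 ≡ 29 (mod 299)
4^64 ≡ 29^2 = 841 ≡ 243 (mod 299)
4^128 ≡ 243^2 = 59049 ≡ 146 (mod 299)
4^256 ≡ 146^2 = 21316 ≡ 87 (mod 299)
298 = 256 + 32 + 8 + 2 in binary powers of 2.
So 4^298 ≡ 87 · 29 · 55 · 16 ≡ 165 (mod 299).
Since 165 ≠ 1, base 4 is a Fermat witness: 299 is composite.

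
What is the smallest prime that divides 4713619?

71

4713619 is odd.
Digit sum 31, not divisible by 3.
Ends in 9: not divisible by 5.
7: 4713619 = 7·673374 + 1
11: 4713619 = 11·428510 + 9
13: 4713619 = 13·362586 + 1
17: 4713619 = 17·277271 + 12
19: 4713619 = 19·248085 + 4
23: 4713619 = 23·204939 + 22
29: 4713619 = 29·162538 + 17
31: 4713619 = 31·152052 + 7
37: 4713619 = 37·127395 + 4
41: 4713619 = 41·114966 + 13
43: 4713619 = 43·109619 + 2
47: 4713619 = 47·100289 + 36
53: 4713619 = 53·88936 + 11
59: 4713619 = 59·79891 + 50
61: 4713619 = 61·77272 + 27
67: 4713619 = 67·70352 + 35
71: 4713619 = 71·66389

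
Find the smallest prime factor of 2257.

37

2257 is odd.
Digit sum 16, not divisible by 3.
Ends in 7: not divisible by 5.
7: 2257 = 7·322 + 3
11: 2257 = 11·205 + 2
13: 2257 = 13·173 + 8
17: 2257 = 17·132 + 13
19: 2257 = 19·118 + 15
23: 2257 = 23·98 + 3
29: 2257 = 29·77 + 24
31: 2257 = 31·72 + 25
37: 2257 = 37·61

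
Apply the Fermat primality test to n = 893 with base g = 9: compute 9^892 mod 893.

9^1 ≡ 9 (mod 893)
9^2 ≡ 9^2 = 81 ≡ 81 (mod 893)
9^4 ≡ 81^2 = 6561 ≡ 310 (mod 893)
9^8 ≡ 310^2 = 96100 ≡ 549 (mod 893)
9^16 ≡ 549^2 = 301401 ≡ 460 (mod 893)
9^32 ≡ 460^2 = 211600 ≡ 852 (mod 893)
9^64 ≡ 852^2 = 725904 ≡ 788 (mod 893)
9^128 ≡ 788^2 = 620944 ≡ 309 (mod 893)
9^256 ≡ 309^2 = 95481 ≡ 823 (mod 893)
9^512 ≡ 823^2 = 677329 ≡ 435 (mod 893)
892 = 512 + 256 + 64 + 32 + 16 + 8 + 4 in binary powers of 2.
So 9^892 ≡ 435 · 823 · 788 · 852 · 460 · 549 · 310 ≡ 788 (mod 893).
Since 788 ≠ 1, base 9 is a Fermat witness: 893 is composite.

788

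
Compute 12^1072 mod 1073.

12^1 ≡ 12 (mod 1073)
12^2 ≡ 12^2 = 144 ≡ 144 (mod 1073)
12^4 ≡ 144^2 = 20736 ≡ 349 (mod 1073)
12^8 ≡ 349^2 = 121801 ≡ 552 (mod 1073)
12^16 ≡ 552^2 = 304704 ≡ 1045 (mod 1073)
12^32 ≡ 1045^2 = 1092025 ≡ 784 (mod 1073)
12^64 ≡ 784^2 = 614656 ≡ 900 (mod 1073)
12^128 ≡ 900^2 = 810000 ≡ 958 (mod 1073)
12^256 ≡ 958^2 = 917764 ≡ 349 (mod 1073)
12^512 ≡ 349^2 = 121801 ≡ 552 (mod 1073)
12^1024 ≡ 552^2 = 304704 ≡ 1045 (mod 1073)
1072 = 1024 + 32 + 16 in binary powers of 2.
So 12^1072 ≡ 1045 · 784 · 1045 ≡ 900 (mod 1073).
Since 900 ≠ 1, base 12 is a Fermat witness: 1073 is composite.

900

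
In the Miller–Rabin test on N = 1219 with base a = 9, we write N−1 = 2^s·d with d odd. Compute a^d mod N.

282

1219 − 1 = 1218 = 2^1 · 609, so d = 609.
9^1 ≡ 9 (mod 1219)
9^2 ≡ 9^2 = 81 ≡ 81 (mod 1219)
9^4 ≡ 81^2 = 6561 ≡ 466 (mod 1219)
9^8 ≡ 466^2 = 217156 ≡ 174 (mod 1219)
9^16 ≡ 174^2 = 30276 ≡ 1020 (mod 1219)
9^32 ≡ 1020^2 = 1040400 ≡ 593 (mod 1219)
9^64 ≡ 593^2 = 351649 ≡ 577 (mod 1219)
9^128 ≡ 577^2 = 332929 ≡ 142 (mod 1219)
9^256 ≡ 142^2 = 20164 ≡ 660 (mod 1219)
9^512 ≡ 660^2 = 435600 ≡ 417 (mod 1219)
609 = 512 + 64 + 32 + 1 in binary powers of 2.
So 9^609 ≡ 417 · 577 · 593 · 9 ≡ 282 (mod 1219).
Squaring chain: 282; never reaches −1, so base 9 is a Miller–Rabin witness that 1219 is composite.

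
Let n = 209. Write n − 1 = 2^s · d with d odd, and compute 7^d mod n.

178

209 − 1 = 208 = 2^4 · 13, so d = 13.
7^1 ≡ 7 (mod 209)
7^2 ≡ 7^2 = 49 ≡ 49 (mod 209)
7^4 ≡ 49^2 = 2401 ≡ 102 (mod 209)
7^8 ≡ 102^2 = 10404 ≡ 163 (mod 209)
13 = 8 + 4 + 1 in binary powers of 2.
So 7^13 ≡ 163 · 102 · 7 ≡ 178 (mod 209).
Squaring chain: 178 → 125 → 159 → 201; never reaches −1, so base 7 is a Miller–Rabin witness that 209 is composite.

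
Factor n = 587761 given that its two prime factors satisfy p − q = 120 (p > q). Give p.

829

Since p = q + 120, we have 587761 = q(q + 120), so q² + 120q − 587761 = 0.
Discriminant: 120² + 4·587761 = 14400 + 2351044 = 2365444; √2365444 = 1538.
q = (−120 + 1538)/2 = 709, and p = q + 120 = 829.
Check: 709 · 829 = 587761.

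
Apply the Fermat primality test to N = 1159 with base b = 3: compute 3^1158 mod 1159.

3^1 ≡ 3 (mod 1159)
3^2 ≡ 3^2 = 9 ≡ 9 (mod 1159)
3^4 ≡ 9^2 = 81 ≡ 81 (mod 1159)
3^8 ≡ 81^2 = 6561 ≡ 766 (mod 1159)
3^16 ≡ 766^2 = 586756 ≡ 302 (mod 1159)
3^32 ≡ 302^2 = 91204 ≡ 802 (mod 1159)
3^64 ≡ 802^2 = 643204 ≡ 1118 (mod 1159)
3^128 ≡ 1118^2 = 1249924 ≡ 522 (mod 1159)
3^256 ≡ 522^2 = 272484 ≡ 119 (mod 1159)
3^512 ≡ 119^2 = 14161 ≡ 253 (mod 1159)
3^1024 ≡ 253^2 = 64009 ≡ 264 (mod 1159)
1158 = 1024 + 128 + 4 + 2 in binary powers of 2.
So 3^1158 ≡ 264 · 522 · 81 · 9 ≡ 1071 (mod 1159).
Since 1071 ≠ 1, base 3 is a Fermat witness: 1159 is composite.

1071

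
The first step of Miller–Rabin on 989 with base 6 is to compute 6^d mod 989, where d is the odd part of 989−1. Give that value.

393

989 − 1 = 988 = 2^2 · 247, so d = 247.
6^1 ≡ 6 (mod 989)
6^2 ≡ 6^2 = 36 ≡ 36 (mod 989)
6^4 ≡ 36^2 = 1296 ≡ 307 (mod 989)
6^8 ≡ 307^2 = 94249 ≡ 294 (mod 989)
6^16 ≡ 294^2 = 86436 ≡ 393 (mod 989)
6^32 ≡ 393^2 = 154449 ≡ 165 (mod 989)
6^64 ≡ 165^2 = 27225 ≡ 522 (mod 989)
6^128 ≡ 522^2 = 272484 ≡ 509 (mod 989)
247 = 128 + 64 + 32 + 16 + 4 + 2 + 1 in binary powers of 2.
So 6^247 ≡ 509 · 522 · 165 · 393 · 307 · 36 · 6 ≡ 393 (mod 989).
Squaring chain: 393 → 165; never reaches −1, so base 6 is a Miller–Rabin witness that 989 is composite.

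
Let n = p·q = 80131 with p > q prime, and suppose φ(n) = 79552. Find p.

353

φ(n) = (p−1)(q−1) = n − (p+q) + 1, so p + q = 80131 − 79552 + 1 = 580.
p and q are the roots of t² − 580t + 80131 = 0.
Discriminant: 580² − 4·80131 = 336400 − 320524 = 15876; √15876 = 126.
q = (580 − 126)/2 = 227, p = (580 + 126)/2 = 353.
Check: 227 · 353 = 80131.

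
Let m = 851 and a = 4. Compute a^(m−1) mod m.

4^1 ≡ 4 (mod 851)
4^2 ≡ 4^2 = 16 ≡ 16 (mod 851)
4^4 ≡ 16^2 = 256 ≡ 256 (mod 851)
4^8 ≡ 256^2 = 65536 ≡ 9 (mod 851)
4^16 ≡ 9^2 = 81 ≡ 81 (mod 851)
4^32 ≡ 81^2 = 6561 ≡ 604 (mod 851)
4^64 ≡ 604^2 = 364816 ≡ 588 (mod 851)
4^128 ≡ 588^2 = 345744 ≡ 238 (mod 851)
4^256 ≡ 238^2 = 56644 ≡ 478 (mod 851)
4^512 ≡ 478^2 = 228484 ≡ 416 (mod 851)
850 = 512 + 256 + 64 + 16 + 2 in binary powers of 2.
So 4^850 ≡ 416 · 478 · 588 · 81 · 16 ≡ 478 (mod 851).
Since 478 ≠ 1, base 4 is a Fermat witness: 851 is composite.

478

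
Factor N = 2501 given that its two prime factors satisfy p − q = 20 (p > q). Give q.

Since p = q + 20, we have 2501 = q(q + 20), so q² + 20q − 2501 = 0.
Discriminant: 20² + 4·2501 = 400 + 10004 = 10404; √10404 = 102.
q = (−20 + 102)/2 = 41, and p = q + 20 = 61.
Check: 41 · 61 = 2501.

41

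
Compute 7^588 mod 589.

343

7^1 ≡ 7 (mod 589)
7^2 ≡ 7^2 = 49 ≡ 49 (mod 589)
7^4 ≡ 49^2 = 2401 ≡ 45 (mod 589)
7^8 ≡ 45^2 = 2025 ≡ 258 (mod 589)
7^16 ≡ 258^2 = 66564 ≡ 7 (mod 589)
7^32 ≡ 7^2 = 49 ≡ 49 (mod 589)
7^64 ≡ 49^2 = 2401 ≡ 45 (mod 589)
7^128 ≡ 45^2 = 2025 ≡ 258 (mod 589)
7^256 ≡ 258^2 = 66564 ≡ 7 (mod 589)
7^512 ≡ 7^2 = 49 ≡ 49 (mod 589)
588 = 512 + 64 + 8 + 4 in binary powers of 2.
So 7^588 ≡ 49 · 45 · 258 · 45 ≡ 343 (mod 589).
Since 343 ≠ 1, base 7 is a Fermat witness: 589 is composite.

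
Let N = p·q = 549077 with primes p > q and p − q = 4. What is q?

739

Since p = q + 4, we have 549077 = q(q + 4), so q² + 4q − 549077 = 0.
Discriminant: 4² + 4·549077 = 16 + 2196308 = 2196324; √2196324 = 1482.
q = (−4 + 1482)/2 = 739, and p = q + 4 = 743.
Check: 739 · 743 = 549077.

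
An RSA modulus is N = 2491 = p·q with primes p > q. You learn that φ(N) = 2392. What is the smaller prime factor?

47

φ(n) = (p−1)(q−1) = n − (p+q) + 1, so p + q = 2491 − 2392 + 1 = 100.
p and q are the roots of t² − 100t + 2491 = 0.
Discriminant: 100² − 4·2491 = 10000 − 9964 = 36; √36 = 6.
q = (100 − 6)/2 = 47, p = (100 + 6)/2 = 53.
Check: 47 · 53 = 2491.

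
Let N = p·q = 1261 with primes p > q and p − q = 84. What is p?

97

Since p = q + 84, we have 1261 = q(q + 84), so q² + 84q − 1261 = 0.
Discriminant: 84² + 4·1261 = 7056 + 5044 = 12100; √12100 = 110.
q = (−84 + 110)/2 = 13, and p = q + 84 = 97.
Check: 13 · 97 = 1261.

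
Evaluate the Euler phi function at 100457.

Factor: 100457 = 7 · 113 · 127.
φ(100457) = (7−1) · (113−1) · (127−1) = 6 · 112 · 126 = 84672.

84672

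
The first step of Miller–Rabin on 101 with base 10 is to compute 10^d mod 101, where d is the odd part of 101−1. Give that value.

101 − 1 = 100 = 2^2 · 25, so d = 25.
10^1 ≡ 10 (mod 101)
10^2 ≡ 10^2 = 100 ≡ 100 (mod 101)
10^4 ≡ 100^2 = 10000 ≡ 1 (mod 101)
10^8 ≡ 1^2 = 1 ≡ 1 (mod 101)
10^16 ≡ 1^2 = 1 ≡ 1 (mod 101)
25 = 16 + 8 + 1 in binary powers of 2.
So 10^25 ≡ 1 · 1 · 10 ≡ 10 (mod 101).
Squaring chain: 10 → 100; reaches −1, so base 10 does not prove 101 composite.

10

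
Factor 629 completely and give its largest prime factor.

37

629 = 17 · 37
37 is prime.
So 629 = 17 · 37; the largest prime factor is 37.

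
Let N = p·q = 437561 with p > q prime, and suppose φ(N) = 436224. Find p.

φ(n) = (p−1)(q−1) = n − (p+q) + 1, so p + q = 437561 − 436224 + 1 = 1338.
p and q are the roots of t² − 1338t + 437561 = 0.
Discriminant: 1338² − 4·437561 = 1790244 − 1750244 = 40000; √40000 = 200.
q = (1338 − 200)/2 = 569, p = (1338 + 200)/2 = 769.
Check: 569 · 769 = 437561.

769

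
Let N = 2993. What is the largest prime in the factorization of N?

2993 = 41 · 73
73 is prime.
So 2993 = 41 · 73; the largest prime factor is 73.

73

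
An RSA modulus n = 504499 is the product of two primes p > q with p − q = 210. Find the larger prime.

823

Since p = q + 210, we have 504499 = q(q + 210), so q² + 210q − 504499 = 0.
Discriminant: 210² + 4·504499 = 44100 + 2017996 = 2062096; √2062096 = 1436.
q = (−210 + 1436)/2 = 613, and p = q + 210 = 823.
Check: 613 · 823 = 504499.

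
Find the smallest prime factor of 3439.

3439 is odd.
Digit sum 19, not divisible by 3.
Ends in 9: not divisible by 5.
7: 3439 = 7·491 + 2
11: 3439 = 11·312 + 7
13: 3439 = 13·264 + 7
17: 3439 = 17·202 + 5
19: 3439 = 19·181

19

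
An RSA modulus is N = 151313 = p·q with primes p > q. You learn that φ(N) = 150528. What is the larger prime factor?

φ(n) = (p−1)(q−1) = n − (p+q) + 1, so p + q = 151313 − 150528 + 1 = 786.
p and q are the roots of t² − 786t + 151313 = 0.
Discriminant: 786² − 4·151313 = 617796 − 605252 = 12544; √12544 = 112.
q = (786 − 112)/2 = 337, p = (786 + 112)/2 = 449.
Check: 337 · 449 = 151313.

449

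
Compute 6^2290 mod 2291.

6^1 ≡ 6 (mod 2291)
6^2 ≡ 6^2 = 36 ≡ 36 (mod 2291)
6^4 ≡ 36^2 = 1296 ≡ 1296 (mod 2291)
6^8 ≡ 1296^2 = 1679616 ≡ 313 (mod 2291)
6^16 ≡ 313^2 = 97969 ≡ 1747 (mod 2291)
6^32 ≡ 1747^2 = 3052009 ≡ 397 (mod 2291)
6^64 ≡ 397^2 = 157609 ≡ 1821 (mod 2291)
6^128 ≡ 1821^2 = 3316041 ≡ 964 (mod 2291)
6^256 ≡ 964^2 = 929296 ≡ 1441 (mod 2291)
6^512 ≡ 1441^2 = 2076481 ≡ 835 (mod 2291)
6^1024 ≡ 835^2 = 697225 ≡ 761 (mod 2291)
6^2048 ≡ 761^2 = 579121 ≡ 1789 (mod 2291)
2290 = 2048 + 128 + 64 + 32 + 16 + 2 in binary powers of 2.
So 6^2290 ≡ 1789 · 964 · 1821 · 397 · 1747 · 36 ≡ 400 (mod 2291).
Since 400 ≠ 1, base 6 is a Fermat witness: 2291 is composite.

400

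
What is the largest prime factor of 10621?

10621 = 13 · 817
817 = 19 · 43
43 is prime.
So 10621 = 13 · 19 · 43; the largest prime factor is 43.

43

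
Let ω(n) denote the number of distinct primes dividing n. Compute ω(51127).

51127 = 29 · 1763
1763 = 41 · 43
51127 = 29 · 41 · 43, which has 3 distinct prime factors.

3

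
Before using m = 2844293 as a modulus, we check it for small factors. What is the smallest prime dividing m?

41

2844293 is odd.
Digit sum 32, not divisible by 3.
Ends in 3: not divisible by 5.
7: 2844293 = 7·406327 + 4
11: 2844293 = 11·258572 + 1
13: 2844293 = 13·218791 + 10
17: 2844293 = 17·167311 + 6
19: 2844293 = 19·149699 + 12
23: 2844293 = 23·123664 + 21
29: 2844293 = 29·98079 + 2
31: 2844293 = 31·91751 + 12
37: 2844293 = 37·76872 + 29
41: 2844293 = 41·69373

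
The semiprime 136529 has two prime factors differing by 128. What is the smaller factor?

Since p = q + 128, we have 136529 = q(q + 128), so q² + 128q − 136529 = 0.
Discriminant: 128² + 4·136529 = 16384 + 546116 = 562500; √562500 = 750.
q = (−128 + 750)/2 = 311, and p = q + 128 = 439.
Check: 311 · 439 = 136529.

311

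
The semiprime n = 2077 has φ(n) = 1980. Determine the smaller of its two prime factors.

φ(n) = (p−1)(q−1) = n − (p+q) + 1, so p + q = 2077 − 1980 + 1 = 98.
p and q are the roots of t² − 98t + 2077 = 0.
Discriminant: 98² − 4·2077 = 9604 − 8308 = 1296; √1296 = 36.
q = (98 − 36)/2 = 31, p = (98 + 36)/2 = 67.
Check: 31 · 67 = 2077.

31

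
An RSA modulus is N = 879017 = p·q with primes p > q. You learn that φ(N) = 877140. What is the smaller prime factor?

887

φ(n) = (p−1)(q−1) = n − (p+q) + 1, so p + q = 879017 − 877140 + 1 = 1878.
p and q are the roots of t² − 1878t + 879017 = 0.
Discriminant: 1878² − 4·879017 = 3526884 − 3516068 = 10816; √10816 = 104.
q = (1878 − 104)/2 = 887, p = (1878 + 104)/2 = 991.
Check: 887 · 991 = 879017.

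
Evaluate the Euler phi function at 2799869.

Factor: 2799869 = 107 · 137 · 191.
φ(2799869) = (107−1) · (137−1) · (191−1) = 106 · 136 · 190 = 2739040.

2739040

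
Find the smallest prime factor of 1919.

1919 is odd.
Digit sum 20, not divisible by 3.
Ends in 9: not divisible by 5.
7: 1919 = 7·274 + 1
11: 1919 = 11·174 + 5
13: 1919 = 13·147 + 8
17: 1919 = 17·112 + 15
19: 1919 = 19·101

19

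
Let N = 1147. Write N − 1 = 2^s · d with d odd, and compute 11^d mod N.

1147 − 1 = 1146 = 2^1 · 573, so d = 573.
11^1 ≡ 11 (mod 1147)
11^2 ≡ 11^2 = 121 ≡ 121 (mod 1147)
11^4 ≡ 121^2 = 14641 ≡ 877 (mod 1147)
11^8 ≡ 877^2 = 769129 ≡ 639 (mod 1147)
11^16 ≡ 639^2 = 408321 ≡ 1136 (mod 1147)
11^32 ≡ 1136^2 = 1290496 ≡ 121 (mod 1147)
11^64 ≡ 121^2 = 14641 ≡ 877 (mod 1147)
11^128 ≡ 877^2 = 769129 ≡ 639 (mod 1147)
11^256 ≡ 639^2 = 408321 ≡ 1136 (mod 1147)
11^512 ≡ 1136^2 = 1290496 ≡ 121 (mod 1147)
573 = 512 + 32 + 16 + 8 + 4 + 1 in binary powers of 2.
So 11^573 ≡ 121 · 121 · 1136 · 639 · 877 · 11 ≡ 184 (mod 1147).
Squaring chain: 184; never reaches −1, so base 11 is a Miller–Rabin witness that 1147 is composite.

184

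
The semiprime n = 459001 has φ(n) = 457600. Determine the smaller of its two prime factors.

φ(n) = (p−1)(q−1) = n − (p+q) + 1, so p + q = 459001 − 457600 + 1 = 1402.
p and q are the roots of t² − 1402t + 459001 = 0.
Discriminant: 1402² − 4·459001 = 1965604 − 1836004 = 129600; √129600 = 360.
q = (1402 − 360)/2 = 521, p = (1402 + 360)/2 = 881.
Check: 521 · 881 = 459001.

521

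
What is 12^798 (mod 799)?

12^1 ≡ 12 (mod 799)
12^2 ≡ 12^2 = 144 ≡ 144 (mod 799)
12^4 ≡ 144^2 = 20736 ≡ 761 (mod 799)
12^8 ≡ 761^2 = 579121 ≡ 645 (mod 799)
12^16 ≡ 645^2 = 416025 ≡ 545 (mod 799)
12^32 ≡ 545^2 = 297025 ≡ 596 (mod 799)
12^64 ≡ 596^2 = 355216 ≡ 460 (mod 799)
12^128 ≡ 460^2 = 211600 ≡ 664 (mod 799)
12^256 ≡ 664^2 = 440896 ≡ 647 (mod 799)
12^512 ≡ 647^2 = 418609 ≡ 732 (mod 799)
798 = 512 + 256 + 16 + 8 + 4 + 2 in binary powers of 2.
So 12^798 ≡ 732 · 647 · 545 · 645 · 761 · 144 ≡ 780 (mod 799).
Since 780 ≠ 1, base 12 is a Fermat witness: 799 is composite.

780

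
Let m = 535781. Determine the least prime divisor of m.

19

535781 is odd.
Digit sum 29, not divisible by 3.
Ends in 1: not divisible by 5.
7: 535781 = 7·76540 + 1
11: 535781 = 11·48707 + 4
13: 535781 = 13·41213 + 12
17: 535781 = 17·31516 + 9
19: 535781 = 19·28199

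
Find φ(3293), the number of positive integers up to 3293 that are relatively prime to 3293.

3168

Factor: 3293 = 37 · 89.
φ(3293) = (37−1) · (89−1) = 36 · 88 = 3168.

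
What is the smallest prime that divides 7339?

7339 is odd.
Digit sum 22, not divisible by 3.
Ends in 9: not divisible by 5.
7: 7339 = 7·1048 + 3
11: 7339 = 11·667 + 2
13: 7339 = 13·564 + 7
17: 7339 = 17·431 + 12
19: 7339 = 19·386 + 5
23: 7339 = 23·319 + 2
29: 7339 = 29·253 + 2
31: 7339 = 31·236 + 23
37: 7339 = 37·198 + 13
41: 7339 = 41·179

41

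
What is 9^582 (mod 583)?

367

9^1 ≡ 9 (mod 583)
9^2 ≡ 9^2 = 81 ≡ 81 (mod 583)
9^4 ≡ 81^2 = 6561 ≡ 148 (mod 583)
9^8 ≡ 148^2 = 21904 ≡ 333 (mod 583)
9^16 ≡ 333^2 = 110889 ≡ 119 (mod 583)
9^32 ≡ 119^2 = 14161 ≡ 169 (mod 583)
9^64 ≡ 169^2 = 28561 ≡ 577 (mod 583)
9^128 ≡ 577^2 = 332929 ≡ 36 (mod 583)
9^256 ≡ 36^2 = 1296 ≡ 130 (mod 583)
9^512 ≡ 130^2 = 16900 ≡ 576 (mod 583)
582 = 512 + 64 + 4 + 2 in binary powers of 2.
So 9^582 ≡ 576 · 577 · 148 · 81 ≡ 367 (mod 583).
Since 367 ≠ 1, base 9 is a Fermat witness: 583 is composite.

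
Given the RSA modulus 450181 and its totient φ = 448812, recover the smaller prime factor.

547

φ(n) = (p−1)(q−1) = n − (p+q) + 1, so p + q = 450181 − 448812 + 1 = 1370.
p and q are the roots of t² − 1370t + 450181 = 0.
Discriminant: 1370² − 4·450181 = 1876900 − 1800724 = 76176; √76176 = 276.
q = (1370 − 276)/2 = 547, p = (1370 + 276)/2 = 823.
Check: 547 · 823 = 450181.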